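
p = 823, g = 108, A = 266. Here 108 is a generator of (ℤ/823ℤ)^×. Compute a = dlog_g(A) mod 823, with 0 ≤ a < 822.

178

Baby-step giant-step with m = ceil(sqrt(822)) = 29.
Baby table (108^j mod 823 for j=0..28):
  0:1  1:108  2:142  3:522  4:412  5:54  6:71  7:261
  8:206  9:27  10:447  11:542  12:103  13:425  14:635  15:271
  16:463  17:624  18:729  19:547  20:643  21:312  22:776  23:685
  24:733  25:156  26:388  27:754  28:778
Giant step factor: 108^(-29) ≡ 306 (mod 823).
Scan 266·306^i mod 823 for i = 0, 1, …:
  i=0: 266   i=1: 742   i=2: 727   i=3: 252
  i=4: 573   i=5: 39   i=6: 412
Match at i=6, j=4: a = 6·29 + 4 = 178.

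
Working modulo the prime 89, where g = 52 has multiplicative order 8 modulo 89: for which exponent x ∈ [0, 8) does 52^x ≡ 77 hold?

3

Successive powers of 52 modulo 89:
  52^0=1  52^1=52  52^2=34  52^3=77
So 52^3 ≡ 77 (mod 89), giving x = 3.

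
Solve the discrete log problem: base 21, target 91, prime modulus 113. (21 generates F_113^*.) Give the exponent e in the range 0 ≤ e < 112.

78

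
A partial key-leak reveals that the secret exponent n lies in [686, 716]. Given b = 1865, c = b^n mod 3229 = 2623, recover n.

Compute 1865^686 mod 3229 = 1396, then multiply by 1865 repeatedly:
  1865^686=1396  1865^687=966  1865^688=3037  1865^689=339  1865^690=2580
  1865^691=490  1865^692=43  1865^693=2699  1865^694=2853  1865^695=2682
  1865^696=209  1865^697=2305  1865^698=1026  1865^699=1922  1865^700=340
  1865^701=1216  1865^702=1082  1865^703=3034  1865^704=1202  1865^705=804
  1865^706=1204  1865^707=1305  1865^708=2388  1865^709=829  1865^710=2623
Found 2623 at exponent 710.

710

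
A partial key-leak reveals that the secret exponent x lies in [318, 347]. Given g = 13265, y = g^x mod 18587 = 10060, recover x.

347

Compute 13265^318 mod 18587 = 13441, then multiply by 13265 repeatedly:
  13265^318=13441  13265^319=8361  13265^320=36  13265^321=12865  13265^322=6978
  13265^323=18497  13265^324=14305  13265^325=1142  13265^326=225  13265^327=10705
  13265^328=15732  13265^329=8731  13265^330=1118  13265^331=16431  13265^332=6053
  13265^333=15792  13265^334=5390  13265^335=12748  13265^336=16281  13265^337=5112
  13265^338=5304  13265^339=5765  13265^340=5807  13265^341=5327  13265^342=13468
  13265^343=13363  13265^344=14563  13265^345=3504  13265^346=13060  13265^347=10060
Found 10060 at exponent 347.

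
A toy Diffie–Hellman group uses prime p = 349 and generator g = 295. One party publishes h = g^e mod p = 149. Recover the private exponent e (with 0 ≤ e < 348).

193

Baby-step giant-step with m = ceil(sqrt(348)) = 19.
Baby table (295^j mod 349 for j=0..18):
  0:1  1:295  2:124  3:284  4:20  5:316  6:37  7:96
  8:51  9:38  10:42  11:175  12:322  13:62  14:142  15:10
  16:158  17:193  18:48
Giant step factor: 295^(-19) ≡ 89 (mod 349).
Scan 149·89^i mod 349 for i = 0, 1, …:
  i=0: 149   i=1: 348   i=2: 260   i=3: 106
  i=4: 11   i=5: 281   i=6: 230   i=7: 228
  i=8: 50   i=9: 262   i=10: 284
Match at i=10, j=3: e = 10·19 + 3 = 193.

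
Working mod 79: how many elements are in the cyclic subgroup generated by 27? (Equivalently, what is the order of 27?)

The order of 27 must divide p − 1 = 78 = 2 · 3 · 13.
Divisors: 1, 2, 3, 6, 13, 26, 39, 78.
Check each in increasing order: 27^1 ≡ 27;  27^2 ≡ 18;  27^3 ≡ 12;  27^6 ≡ 65;  27^13 ≡ 78;  27^26 ≡ 1.
Smallest exponent giving 1 is 26.

26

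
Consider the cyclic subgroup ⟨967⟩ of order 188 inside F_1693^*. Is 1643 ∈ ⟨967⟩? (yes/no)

yes

1643 ∈ ⟨967⟩ iff 1643^188 ≡ 1 (mod 1693), since |⟨967⟩| = 188.
1643^188 mod 1693 = 1.
Since 1 = 1, 1643 lies in the subgroup.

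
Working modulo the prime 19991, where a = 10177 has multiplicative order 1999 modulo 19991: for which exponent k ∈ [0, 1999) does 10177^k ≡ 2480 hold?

823

Baby-step giant-step with m = ceil(sqrt(1999)) = 45.
Baby table (10177^j mod 19991 for j=0..44):
  0:1  1:10177  2:17949  3:9206  4:11636  5:12879  6:8587  7:9238
  8:17444  9:7508  10:3314  11:1761  12:9761  13:2418  14:19056  15:221
  16:10125  17:8511  18:15435  19:12708  20:7537  21:18573  22:2516  23:16852
  24:15  25:12718  26:9352  27:18144  28:14612  29:13266  30:8859  31:18624
  32:1777  33:12665  34:9728  35:6424  36:6478  37:16279  38:5966  39:3315
  40:11938  41:7719  42:11624  43:10701  44:13100
Giant step factor: 10177^(-45) ≡ 5283 (mod 19991).
Scan 2480·5283^i mod 19991 for i = 0, 1, …:
  i=0: 2480   i=1: 7735   i=2: 2401   i=3: 10189
  i=4: 12715   i=5: 3585   i=6: 8078   i=7: 15280
  i=8: 582   i=9: 16083     …   i=17: 5983
  i=18: 2418
Match at i=18, j=13: k = 18·45 + 13 = 823.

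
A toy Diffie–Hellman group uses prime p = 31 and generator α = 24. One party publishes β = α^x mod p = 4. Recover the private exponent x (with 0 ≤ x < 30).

6

Successive powers of 24 modulo 31:
  24^0=1  24^1=24  24^2=18  24^3=29  24^4=14  24^5=26
  24^6=4
So 24^6 ≡ 4 (mod 31), giving x = 6.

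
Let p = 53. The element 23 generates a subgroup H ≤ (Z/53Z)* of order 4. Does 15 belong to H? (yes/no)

no

⟨23⟩ has order 4; its elements mod 53 are {1, 23, 30, 52}.
15 is not in this set.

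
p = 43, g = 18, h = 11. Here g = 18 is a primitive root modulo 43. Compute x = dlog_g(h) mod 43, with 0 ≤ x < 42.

Baby-step giant-step with m = ceil(sqrt(42)) = 7.
Baby table (18^j mod 43 for j=0..6):
  0:1  1:18  2:23  3:27  4:13  5:19  6:41
Giant step factor: 18^(-7) ≡ 37 (mod 43).
Scan 11·37^i mod 43 for i = 0, 1, …:
  i=0: 11   i=1: 20   i=2: 9   i=3: 32
  i=4: 23
Match at i=4, j=2: x = 4·7 + 2 = 30.

30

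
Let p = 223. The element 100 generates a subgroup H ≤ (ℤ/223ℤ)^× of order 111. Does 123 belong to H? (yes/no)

123 ∈ ⟨100⟩ iff 123^111 ≡ 1 (mod 223), since |⟨100⟩| = 111.
123^111 mod 223 = 222.
Since 222 ≠ 1, 123 does not lie in the subgroup.

no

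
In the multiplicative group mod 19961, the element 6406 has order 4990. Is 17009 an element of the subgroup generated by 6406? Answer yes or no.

17009 ∈ ⟨6406⟩ iff 17009^4990 ≡ 1 (mod 19961), since |⟨6406⟩| = 4990.
17009^4990 mod 19961 = 8412.
Since 8412 ≠ 1, 17009 does not lie in the subgroup.

no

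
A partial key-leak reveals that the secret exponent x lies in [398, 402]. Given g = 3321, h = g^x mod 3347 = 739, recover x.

Compute 3321^398 mod 3347 = 2445, then multiply by 3321 repeatedly:
  3321^398=2445  3321^399=23  3321^400=2749  3321^401=2160  3321^402=739
Found 739 at exponent 402.

402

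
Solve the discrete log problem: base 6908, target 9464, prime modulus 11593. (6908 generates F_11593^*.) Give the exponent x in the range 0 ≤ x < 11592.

9276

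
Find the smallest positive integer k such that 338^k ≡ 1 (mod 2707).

The order of 338 must divide p − 1 = 2706 = 2 · 3 · 11 · 41.
Divisors: 1, 2, 3, 6, 11, 22, 33, 41, 66, 82, 123, 246, 451, 902, 1353, 2706.
Check each in increasing order: 338^1 ≡ 338;  338^2 ≡ 550;  338^3 ≡ 1824;  338^6 ≡ 73;  338^11 ≡ 1129;  338^22 ≡ 2351;  338^33 ≡ 1419;  338^41 ≡ 1328;  338^66 ≡ 2260;  338^82 ≡ 1327;  338^123 ≡ 2706;  338^246 ≡ 1.
Smallest exponent giving 1 is 246.

246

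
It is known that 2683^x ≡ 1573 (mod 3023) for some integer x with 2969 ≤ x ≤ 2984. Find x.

Compute 2683^2969 mod 3023 = 1573, then multiply by 2683 repeatedly:
  2683^2969=1573
Found 1573 at exponent 2969.

2969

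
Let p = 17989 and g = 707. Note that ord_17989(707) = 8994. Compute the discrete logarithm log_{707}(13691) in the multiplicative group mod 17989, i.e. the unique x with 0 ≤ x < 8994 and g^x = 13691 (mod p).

Baby-step giant-step with m = ceil(sqrt(8994)) = 95.
Baby table (707^j mod 17989 for j=0..94):
  0:1  1:707  2:14146  3:17327  4:17669  5:7617  6:6508  7:13961
  8:12455  9:9064  10:4164  11:11741  12:7958  13:13738  14:16695  15:2581
  16:7878  17:11145  18:333  19:1574  20:15489  21:13411  22:1374  23:12
  24:8484  25:7851  26:10045  27:14149  28:1459  29:6140  30:5631  31:5548
  32:834  33:13990  34:14969  35:5551  36:2955  37:2461  38:12983  39:4591
  40:7817  41:3996  42:899  43:5978  44:17020  45:16488  46:144  47:11863
  48:4267  49:12606  50:7887  51:17508  52:1724  53:13605  54:12609  55:10008
  56:5979  57:17727  58:12645  59:17471  60:11543  61:11884  62:1125  63:3859
  64:11974  65:10788  66:17769  67:6361  68:17966  69:1728  70:16433  71:15226
  72:7360  73:4699  74:12217  75:2699  76:1359  77:7396  78:12162  79:17781
  80:14845  81:7828  82:11773  83:12593  84:16685  85:13500  86:10330  87:17765
  88:3533  89:15349  90:4376  91:17713  92:2747  93:17306  94:2822
Giant step factor: 707^(-95) ≡ 8679 (mod 17989).
Scan 13691·8679^i mod 17989 for i = 0, 1, …:
  i=0: 13691   i=1: 6844   i=2: 17387   i=3: 10041
  i=4: 7123   i=5: 10313   i=6: 11252   i=7: 11816
  i=8: 13764   i=9: 10796     …   i=47: 4721
  i=48: 12606
Match at i=48, j=49: x = 48·95 + 49 = 4609.

4609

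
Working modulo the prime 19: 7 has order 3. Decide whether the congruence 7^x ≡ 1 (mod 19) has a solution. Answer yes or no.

1 ∈ ⟨7⟩ iff 1^3 ≡ 1 (mod 19), since |⟨7⟩| = 3.
1^3 mod 19 = 1.
Since 1 = 1, 1 lies in the subgroup.

yes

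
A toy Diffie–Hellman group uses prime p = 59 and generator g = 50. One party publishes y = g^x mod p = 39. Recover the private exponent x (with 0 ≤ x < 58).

43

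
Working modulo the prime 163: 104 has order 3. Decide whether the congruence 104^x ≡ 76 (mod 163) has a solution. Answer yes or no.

76 ∈ ⟨104⟩ iff 76^3 ≡ 1 (mod 163), since |⟨104⟩| = 3.
76^3 mod 163 = 17.
Since 17 ≠ 1, 76 does not lie in the subgroup.

no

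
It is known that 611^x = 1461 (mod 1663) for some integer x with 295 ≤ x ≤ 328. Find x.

Compute 611^295 mod 1663 = 1183, then multiply by 611 repeatedly:
  611^295=1183  611^296=1071  611^297=822  611^298=16  611^299=1461
Found 1461 at exponent 299.

299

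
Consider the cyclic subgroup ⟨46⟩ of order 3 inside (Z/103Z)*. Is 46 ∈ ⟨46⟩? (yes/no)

⟨46⟩ has order 3; its elements mod 103 are {1, 46, 56}.
46 is in this set.

yes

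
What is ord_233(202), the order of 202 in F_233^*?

The order of 202 must divide p − 1 = 232 = 2^3 · 29.
Divisors: 1, 2, 4, 8, 29, 58, 116, 232.
Check each in increasing order: 202^1 ≡ 202;  202^2 ≡ 29;  202^4 ≡ 142;  202^8 ≡ 126;  202^29 ≡ 144;  202^58 ≡ 232;  202^116 ≡ 1.
Smallest exponent giving 1 is 116.

116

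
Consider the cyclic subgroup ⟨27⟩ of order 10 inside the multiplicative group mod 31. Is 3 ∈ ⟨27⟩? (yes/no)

no

3 ∈ ⟨27⟩ iff 3^10 ≡ 1 (mod 31), since |⟨27⟩| = 10.
3^10 mod 31 = 25.
Since 25 ≠ 1, 3 does not lie in the subgroup.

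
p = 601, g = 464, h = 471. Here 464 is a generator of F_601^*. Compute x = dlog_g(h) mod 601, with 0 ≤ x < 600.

208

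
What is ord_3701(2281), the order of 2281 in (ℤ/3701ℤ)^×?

37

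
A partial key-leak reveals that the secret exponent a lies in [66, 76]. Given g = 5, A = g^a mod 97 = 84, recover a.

Compute 5^66 mod 97 = 70, then multiply by 5 repeatedly:
  5^66=70  5^67=59  5^68=4  5^69=20  5^70=3
  5^71=15  5^72=75  5^73=84
Found 84 at exponent 73.

73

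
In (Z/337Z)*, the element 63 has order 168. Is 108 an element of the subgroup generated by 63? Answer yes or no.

108 ∈ ⟨63⟩ iff 108^168 ≡ 1 (mod 337), since |⟨63⟩| = 168.
108^168 mod 337 = 1.
Since 1 = 1, 108 lies in the subgroup.

yes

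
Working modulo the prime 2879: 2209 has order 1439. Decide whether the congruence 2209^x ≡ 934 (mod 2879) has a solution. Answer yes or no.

934 ∈ ⟨2209⟩ iff 934^1439 ≡ 1 (mod 2879), since |⟨2209⟩| = 1439.
934^1439 mod 2879 = 1.
Since 1 = 1, 934 lies in the subgroup.

yes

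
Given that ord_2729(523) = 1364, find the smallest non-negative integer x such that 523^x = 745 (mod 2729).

Baby-step giant-step with m = ceil(sqrt(1364)) = 37.
Baby table (523^j mod 2729 for j=0..36):
  0:1  1:523  2:629  3:1487  4:2665  5:2005  6:679  7:347
  8:1367  9:2672  10:208  11:2353  12:2569  13:919  14:333  15:2232
  16:2053  17:1222  18:520  19:1789  20:2329  21:933  22:2197  23:122
  24:1039  25:326  26:1300  27:379  28:1729  29:968  30:1399  31:305
  32:1233  33:815  34:521  35:2312  36:229
Giant step factor: 523^(-37) ≡ 892 (mod 2729).
Scan 745·892^i mod 2729 for i = 0, 1, …:
  i=0: 745   i=1: 1393   i=2: 861   i=3: 1163
  i=4: 376   i=5: 2454   i=6: 310   i=7: 891
  i=8: 633   i=9: 2462     …   i=21: 236
  i=22: 379
Match at i=22, j=27: x = 22·37 + 27 = 841.

841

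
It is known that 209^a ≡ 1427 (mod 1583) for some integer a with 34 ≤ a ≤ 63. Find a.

37

Compute 209^34 mod 1583 = 1469, then multiply by 209 repeatedly:
  209^34=1469  209^35=1502  209^36=484  209^37=1427
Found 1427 at exponent 37.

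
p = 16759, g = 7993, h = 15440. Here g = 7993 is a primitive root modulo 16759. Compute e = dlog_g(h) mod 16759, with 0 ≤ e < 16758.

Baby-step giant-step with m = ceil(sqrt(16758)) = 130.
Baby table (7993^j mod 16759 for j=0..129):
  0:1  1:7993  2:2741  3:4800  4:5049  5:985  6:13134  7:1686
  8:1962  9:12601  10:14962  11:15801  12:1569  13:5285  14:10325  15:6409
  16:11633  17:3637  18:10435  19:14171  20:11481  21:12108  22:12778  23:5208
  24:14947  25:13219  26:10731  27:321  28:1626  29:8393  30:15731  31:11865
  32:14523  33:9505  34:4918  35:9719  36:6002  37:9728  38:10903  39:879
  40:3826  41:12802  42:12691  43:13695  44:11106  45:14594  46:7202  47:15180
  48:15339  49:12542  50:12627  51:4913  52:3272  53:9056  54:2487  55:2417
  56:12713  57:5192  58:4372  59:2881  60:967  61:3332  62:2625  63:16116
  64:5514  65:13991  66:14015  67:4739  68:3487  69:1374  70:5237  71:12118
  72:8913  73:15859  74:12670  75:13432  76:3822  77:14348  78:1727  79:11254
  80:7669  81:10654  82:4943  83:8436  84:7491  85:12415  86:3056  87:8745
  88:13755  89:4675  90:11464  91:10299  92:16458  93:7403  94:12909  95:13233
  96:5320  97:5177  98:1790  99:12043  100:12762  101:11392  102:4609  103:3455
  104:13742  105:1320  106:9349  107:14935  108:1098  109:11357  110:9757  111:8074
  112:13332  113:8954  114:8392  115:7738  116:9124  117:9723  118:4456  119:3933
  120:13344  121:4316  122:7766  123:15061  124:2676  125:4784  126:11233  127:7406
  128:3370  129:4697
Giant step factor: 7993^(-130) ≡ 10335 (mod 16759).
Scan 15440·10335^i mod 16759 for i = 0, 1, …:
  i=0: 15440   i=1: 9961   i=2: 13157   i=3: 11828
  i=4: 2234   i=5: 11247   i=6: 14080   i=7: 15162
  i=8: 2620   i=9: 11915     …   i=16: 8607
  i=17: 13332
Match at i=17, j=112: e = 17·130 + 112 = 2322.

2322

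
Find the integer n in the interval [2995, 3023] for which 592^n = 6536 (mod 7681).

Compute 592^2995 mod 7681 = 457, then multiply by 592 repeatedly:
  592^2995=457  592^2996=1709  592^2997=5517  592^2998=1639  592^2999=2482
  592^3000=2273  592^3001=1441  592^3002=481  592^3003=555  592^3004=5958
  592^3005=1557  592^3006=24  592^3007=6527  592^3008=441  592^3009=7599
  592^3010=5223  592^3011=4254  592^3012=6681  592^3013=7118  592^3014=4668
  592^3015=5977  592^3016=5124  592^3017=7094  592^3018=5822  592^3019=5536
  592^3020=5206  592^3021=1871  592^3022=1568  592^3023=6536
Found 6536 at exponent 3023.

3023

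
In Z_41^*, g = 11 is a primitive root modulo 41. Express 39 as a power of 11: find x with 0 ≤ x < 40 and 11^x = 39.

2

Successive powers of 11 modulo 41:
  11^0=1  11^1=11  11^2=39
So 11^2 ≡ 39 (mod 41), giving x = 2.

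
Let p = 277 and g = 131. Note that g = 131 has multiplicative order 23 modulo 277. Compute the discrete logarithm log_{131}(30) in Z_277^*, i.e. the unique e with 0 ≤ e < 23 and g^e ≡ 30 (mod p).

8

Successive powers of 131 modulo 277:
  131^0=1  131^1=131  131^2=264  131^3=236  131^4=169  131^5=256
  131^6=19  131^7=273  131^8=30
So 131^8 ≡ 30 (mod 277), giving e = 8.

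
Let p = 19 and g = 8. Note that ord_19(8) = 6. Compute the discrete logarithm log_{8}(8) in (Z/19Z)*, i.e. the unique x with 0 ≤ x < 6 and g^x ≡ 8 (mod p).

1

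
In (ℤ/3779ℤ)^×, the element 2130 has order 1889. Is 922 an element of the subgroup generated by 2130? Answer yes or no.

922 ∈ ⟨2130⟩ iff 922^1889 ≡ 1 (mod 3779), since |⟨2130⟩| = 1889.
922^1889 mod 3779 = 3778.
Since 3778 ≠ 1, 922 does not lie in the subgroup.

no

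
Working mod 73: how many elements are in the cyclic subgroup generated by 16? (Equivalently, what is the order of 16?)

9

The order of 16 must divide p − 1 = 72 = 2^3 · 3^2.
Divisors: 1, 2, 3, 4, 6, 8, 9, 12, 18, 24, 36, 72.
Check each in increasing order: 16^1 ≡ 16;  16^2 ≡ 37;  16^3 ≡ 8;  16^4 ≡ 55;  16^6 ≡ 64;  16^8 ≡ 32;  16^9 ≡ 1.
Smallest exponent giving 1 is 9.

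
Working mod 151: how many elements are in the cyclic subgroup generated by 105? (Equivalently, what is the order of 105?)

The order of 105 must divide p − 1 = 150 = 2 · 3 · 5^2.
Divisors: 1, 2, 3, 5, 6, 10, 15, 25, 30, 50, 75, 150.
Check each in increasing order: 105^1 ≡ 105;  105^2 ≡ 2;  105^3 ≡ 59;  105^5 ≡ 118;  105^6 ≡ 8;  105^10 ≡ 32;  105^15 ≡ 1.
Smallest exponent giving 1 is 15.

15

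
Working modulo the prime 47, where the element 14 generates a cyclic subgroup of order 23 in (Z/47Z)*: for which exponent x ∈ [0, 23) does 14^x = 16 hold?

18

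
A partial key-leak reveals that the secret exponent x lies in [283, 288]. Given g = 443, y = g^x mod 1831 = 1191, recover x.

285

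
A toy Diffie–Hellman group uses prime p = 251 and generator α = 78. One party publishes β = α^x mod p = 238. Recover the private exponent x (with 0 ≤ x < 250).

29

Successive powers of 78 modulo 251:
  78^0=1  78^1=78  78^2=60  78^3=162  78^4=86  78^5=182
  78^6=140  78^7=127  78^8=117  78^9=90  78^10=243  78^11=129
  78^12=22  78^13=210  78^14=65  78^15=50  78^16=135  78^17=239
  78^18=68  78^19=33  78^20=64  78^21=223  78^22=75  78^23=77
  78^24=233  78^25=102  78^26=175  78^27=96  78^28=209  78^29=238
So 78^29 ≡ 238 (mod 251), giving x = 29.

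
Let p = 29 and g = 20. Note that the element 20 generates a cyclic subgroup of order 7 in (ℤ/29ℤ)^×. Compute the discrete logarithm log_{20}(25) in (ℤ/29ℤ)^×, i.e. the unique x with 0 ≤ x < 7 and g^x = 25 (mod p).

3

Successive powers of 20 modulo 29:
  20^0=1  20^1=20  20^2=23  20^3=25
So 20^3 ≡ 25 (mod 29), giving x = 3.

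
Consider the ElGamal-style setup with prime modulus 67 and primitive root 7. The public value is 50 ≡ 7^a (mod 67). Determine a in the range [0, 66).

Baby-step giant-step with m = ceil(sqrt(66)) = 9.
Baby table (7^j mod 67 for j=0..8):
  0:1  1:7  2:49  3:8  4:56  5:57  6:64  7:46
  8:54
Giant step factor: 7^(-9) ≡ 53 (mod 67).
Scan 50·53^i mod 67 for i = 0, 1, …:
  i=0: 50   i=1: 37   i=2: 18   i=3: 16
  i=4: 44   i=5: 54
Match at i=5, j=8: a = 5·9 + 8 = 53.

53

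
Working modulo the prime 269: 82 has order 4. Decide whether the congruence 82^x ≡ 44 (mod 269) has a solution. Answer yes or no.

no

⟨82⟩ has order 4; its elements mod 269 are {1, 82, 187, 268}.
44 is not in this set.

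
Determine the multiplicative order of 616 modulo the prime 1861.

The order of 616 must divide p − 1 = 1860 = 2^2 · 3 · 5 · 31.
Divisors: 1, 2, 3, 4, 5, 6, 10, 12, 15, 20, 30, 31, 60, 62, 93, 124, 155, 186, 310, 372, 465, 620, 930, 1860.
Check each in increasing order: 616^1 ≡ 616;  616^2 ≡ 1673;  616^3 ≡ 1435;  616^4 ≡ 1846;  616^5 ≡ 65;  616^6 ≡ 959;  616^10 ≡ 503;  616^12 ≡ 347;  616^15 ≡ 1058;  616^20 ≡ 1774;  616^30 ≡ 903;  616^31 ≡ 1670;  616^60 ≡ 291;  616^62 ≡ 1122;  616^93 ≡ 1574;  616^124 ≡ 848;  616^155 ≡ 1800;  616^186 ≡ 485;  616^310 ≡ 1860;  616^372 ≡ 739;  616^465 ≡ 61;  616^620 ≡ 1.
Smallest exponent giving 1 is 620.

620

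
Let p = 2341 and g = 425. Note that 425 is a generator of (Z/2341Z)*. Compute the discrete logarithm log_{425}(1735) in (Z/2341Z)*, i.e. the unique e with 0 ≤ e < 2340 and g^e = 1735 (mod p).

Baby-step giant-step with m = ceil(sqrt(2340)) = 49.
Baby table (425^j mod 2341 for j=0..48):
  0:1  1:425  2:368  3:1894  4:1987  5:1715  6:824  7:1391
  8:1243  9:1550  10:929  11:1537  12:86  13:1435  14:1215  15:1355
  16:2330  17:7  18:634  19:235  20:1553  21:2204  22:300  23:1086
  24:373  25:1678  26:1486  27:1821  28:1395  29:602  30:681  31:1482
  32:121  33:2264  34:49  35:2097  36:1645  37:1507  38:1382  39:2100
  40:579  41:270  42:41  43:1038  44:1042  45:401  46:1873  47:85
  48:1010
Giant step factor: 425^(-49) ≡ 199 (mod 2341).
Scan 1735·199^i mod 2341 for i = 0, 1, …:
  i=0: 1735   i=1: 1138   i=2: 1726   i=3: 1688
  i=4: 1149   i=5: 1574   i=6: 1873
Match at i=6, j=46: e = 6·49 + 46 = 340.

340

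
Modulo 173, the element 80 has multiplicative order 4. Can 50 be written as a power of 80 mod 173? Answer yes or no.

no

50 ∈ ⟨80⟩ iff 50^4 ≡ 1 (mod 173), since |⟨80⟩| = 4.
50^4 mod 173 = 29.
Since 29 ≠ 1, 50 does not lie in the subgroup.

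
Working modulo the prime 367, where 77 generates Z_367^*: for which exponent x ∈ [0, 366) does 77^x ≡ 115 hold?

227

Baby-step giant-step with m = ceil(sqrt(366)) = 20.
Baby table (77^j mod 367 for j=0..19):
  0:1  1:77  2:57  3:352  4:313  5:246  6:225  7:76
  8:347  9:295  10:328  11:300  12:346  13:218  14:271  15:315
  16:33  17:339  18:46  19:239
Giant step factor: 77^(-20) ≡ 277 (mod 367).
Scan 115·277^i mod 367 for i = 0, 1, …:
  i=0: 115   i=1: 293   i=2: 54   i=3: 278
  i=4: 303   i=5: 255   i=6: 171   i=7: 24
  i=8: 42   i=9: 257   i=10: 358   i=11: 76
Match at i=11, j=7: x = 11·20 + 7 = 227.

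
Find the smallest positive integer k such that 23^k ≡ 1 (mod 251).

125

The order of 23 must divide p − 1 = 250 = 2 · 5^3.
Divisors: 1, 2, 5, 10, 25, 50, 125, 250.
Check each in increasing order: 23^1 ≡ 23;  23^2 ≡ 27;  23^5 ≡ 201;  23^10 ≡ 241;  23^25 ≡ 20;  23^50 ≡ 149;  23^125 ≡ 1.
Smallest exponent giving 1 is 125.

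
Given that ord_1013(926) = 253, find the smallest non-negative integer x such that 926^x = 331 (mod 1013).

Baby-step giant-step with m = ceil(sqrt(253)) = 16.
Baby table (926^j mod 1013 for j=0..15):
  0:1  1:926  2:478  3:960  4:559  5:1004  6:783  7:763
  8:477  9:34  10:81  11:44  12:224  13:772  14:707  15:284
Giant step factor: 926^(-16) ≡ 903 (mod 1013).
Scan 331·903^i mod 1013 for i = 0, 1, …:
  i=0: 331   i=1: 58   i=2: 711   i=3: 804
  i=4: 704   i=5: 561   i=6: 83   i=7: 1000
  i=8: 417   i=9: 728   i=10: 960
Match at i=10, j=3: x = 10·16 + 3 = 163.

163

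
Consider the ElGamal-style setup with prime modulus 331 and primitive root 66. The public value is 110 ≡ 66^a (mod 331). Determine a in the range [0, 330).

Baby-step giant-step with m = ceil(sqrt(330)) = 19.
Baby table (66^j mod 331 for j=0..18):
  0:1  1:66  2:53  3:188  4:161  5:34  6:258  7:147
  8:103  9:178  10:163  11:166  12:33  13:192  14:94  15:246
  16:17  17:129  18:239
Giant step factor: 66^(-19) ≡ 90 (mod 331).
Scan 110·90^i mod 331 for i = 0, 1, …:
  i=0: 110   i=1: 301   i=2: 279   i=3: 285
  i=4: 163
Match at i=4, j=10: a = 4·19 + 10 = 86.

86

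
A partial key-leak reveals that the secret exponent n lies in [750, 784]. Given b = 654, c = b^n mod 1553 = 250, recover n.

761

Compute 654^750 mod 1553 = 734, then multiply by 654 repeatedly:
  654^750=734  654^751=159  654^752=1488  654^753=974  654^754=266
  654^755=28  654^756=1229  654^757=865  654^758=418  654^759=44
  654^760=822  654^761=250
Found 250 at exponent 761.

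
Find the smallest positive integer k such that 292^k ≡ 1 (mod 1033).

The order of 292 must divide p − 1 = 1032 = 2^3 · 3 · 43.
Divisors: 1, 2, 3, 4, 6, 8, 12, 24, 43, 86, 129, 172, 258, 344, 516, 1032.
Check each in increasing order: 292^1 ≡ 292;  292^2 ≡ 558;  292^3 ≡ 755;  292^4 ≡ 431;  292^6 ≡ 842;  292^8 ≡ 854;  292^12 ≡ 326;  292^24 ≡ 910;  292^43 ≡ 857;  292^86 ≡ 1019;  292^129 ≡ 398;  292^172 ≡ 196;  292^258 ≡ 355;  292^344 ≡ 195;  292^516 ≡ 1032;  292^1032 ≡ 1.
Smallest exponent giving 1 is 1032.

1032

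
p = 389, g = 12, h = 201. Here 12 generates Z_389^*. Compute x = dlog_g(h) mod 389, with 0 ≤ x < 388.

327

Baby-step giant-step with m = ceil(sqrt(388)) = 20.
Baby table (12^j mod 389 for j=0..19):
  0:1  1:12  2:144  3:172  4:119  5:261  6:20  7:240
  8:157  9:328  10:46  11:163  12:11  13:132  14:28  15:336
  16:142  17:148  18:220  19:306
Giant step factor: 12^(-20) ≡ 91 (mod 389).
Scan 201·91^i mod 389 for i = 0, 1, …:
  i=0: 201   i=1: 8   i=2: 339   i=3: 118
  i=4: 235   i=5: 379   i=6: 257   i=7: 47
  i=8: 387   i=9: 207     …   i=15: 195
  i=16: 240
Match at i=16, j=7: x = 16·20 + 7 = 327.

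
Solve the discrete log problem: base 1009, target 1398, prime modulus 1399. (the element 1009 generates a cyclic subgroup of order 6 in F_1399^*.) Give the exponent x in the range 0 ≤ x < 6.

3

Successive powers of 1009 modulo 1399:
  1009^0=1  1009^1=1009  1009^2=1008  1009^3=1398
So 1009^3 ≡ 1398 (mod 1399), giving x = 3.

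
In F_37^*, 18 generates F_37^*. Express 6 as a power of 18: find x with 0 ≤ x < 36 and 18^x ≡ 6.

27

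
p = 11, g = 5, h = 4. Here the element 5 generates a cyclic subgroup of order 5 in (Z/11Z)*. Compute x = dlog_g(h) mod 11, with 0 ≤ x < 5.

3

Successive powers of 5 modulo 11:
  5^0=1  5^1=5  5^2=3  5^3=4
So 5^3 ≡ 4 (mod 11), giving x = 3.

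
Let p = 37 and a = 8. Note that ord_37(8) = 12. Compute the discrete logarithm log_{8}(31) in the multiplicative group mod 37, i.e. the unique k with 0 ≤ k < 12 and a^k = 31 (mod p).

3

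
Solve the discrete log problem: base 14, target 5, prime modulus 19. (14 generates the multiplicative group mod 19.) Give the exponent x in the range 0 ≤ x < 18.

10

Successive powers of 14 modulo 19:
  14^0=1  14^1=14  14^2=6  14^3=8  14^4=17  14^5=10
  14^6=7  14^7=3  14^8=4  14^9=18  14^10=5
So 14^10 ≡ 5 (mod 19), giving x = 10.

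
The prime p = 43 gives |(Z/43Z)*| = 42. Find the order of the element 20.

42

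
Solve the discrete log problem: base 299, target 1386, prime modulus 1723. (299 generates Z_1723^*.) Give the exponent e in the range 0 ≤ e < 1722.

Baby-step giant-step with m = ceil(sqrt(1722)) = 42.
Baby table (299^j mod 1723 for j=0..41):
  0:1  1:299  2:1528  3:277  4:119  5:1121  6:917  7:226
  8:377  9:728  10:574  11:1049  12:65  13:482  14:1109  15:775
  16:843  17:499  18:1023  19:906  20:383  21:799  22:1127  23:988
  24:779  25:316  26:1442  27:408  28:1382  29:1421  30:1021  31:308
  32:773  33:245  34:889  35:469  36:668  37:1587  38:688  39:675
  40:234  41:1046
Giant step factor: 299^(-42) ≡ 1431 (mod 1723).
Scan 1386·1431^i mod 1723 for i = 0, 1, …:
  i=0: 1386   i=1: 193   i=2: 503   i=3: 1302
  i=4: 599   i=5: 838   i=6: 1693   i=7: 145
  i=8: 735   i=9: 755     …   i=28: 278
  i=29: 1528
Match at i=29, j=2: e = 29·42 + 2 = 1220.

1220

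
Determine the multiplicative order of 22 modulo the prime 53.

The order of 22 must divide p − 1 = 52 = 2^2 · 13.
Divisors: 1, 2, 4, 13, 26, 52.
Check each in increasing order: 22^1 ≡ 22;  22^2 ≡ 7;  22^4 ≡ 49;  22^13 ≡ 23;  22^26 ≡ 52;  22^52 ≡ 1.
Smallest exponent giving 1 is 52.

52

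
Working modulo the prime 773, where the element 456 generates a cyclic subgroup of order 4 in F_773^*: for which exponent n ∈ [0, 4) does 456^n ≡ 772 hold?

2

Successive powers of 456 modulo 773:
  456^0=1  456^1=456  456^2=772
So 456^2 ≡ 772 (mod 773), giving n = 2.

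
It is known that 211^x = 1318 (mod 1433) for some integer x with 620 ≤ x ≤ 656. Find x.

648

Compute 211^620 mod 1433 = 121, then multiply by 211 repeatedly:
  211^620=121  211^621=1170  211^622=394  211^623=20  211^624=1354
  211^625=527  211^626=856  211^627=58  211^628=774  211^629=1385
  211^630=1336  211^631=1028  211^632=525  211^633=434  211^634=1295
  211^635=975  211^636=806  211^637=972  211^638=173  211^639=678
  211^640=1191  211^641=526  211^642=645  211^643=1393  211^644=158
  211^645=379  211^646=1154  211^647=1317  211^648=1318
Found 1318 at exponent 648.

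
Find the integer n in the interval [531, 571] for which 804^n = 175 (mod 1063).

544

Compute 804^531 mod 1063 = 1062, then multiply by 804 repeatedly:
  804^531=1062  804^532=259  804^533=951  804^534=307  804^535=212
  804^536=368  804^537=358  804^538=822  804^539=765  804^540=646
  804^541=640  804^542=68  804^543=459  804^544=175
Found 175 at exponent 544.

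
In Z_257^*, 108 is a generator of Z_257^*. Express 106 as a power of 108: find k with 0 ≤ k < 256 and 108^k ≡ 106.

35

Baby-step giant-step with m = ceil(sqrt(256)) = 16.
Baby table (108^j mod 257 for j=0..15):
  0:1  1:108  2:99  3:155  4:35  5:182  6:124  7:28
  8:197  9:202  10:228  11:209  12:213  13:131  14:13  15:119
Giant step factor: 108^(-16) ≡ 129 (mod 257).
Scan 106·129^i mod 257 for i = 0, 1, …:
  i=0: 106   i=1: 53   i=2: 155
Match at i=2, j=3: k = 2·16 + 3 = 35.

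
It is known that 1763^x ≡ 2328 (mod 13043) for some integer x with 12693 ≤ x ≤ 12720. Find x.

Compute 1763^12693 mod 13043 = 8599, then multiply by 1763 repeatedly:
  1763^12693=8599  1763^12694=4071  1763^12695=3523  1763^12696=2581  1763^12697=11339
  1763^12698=8781  1763^12699=11905  1763^12700=2328
Found 2328 at exponent 12700.

12700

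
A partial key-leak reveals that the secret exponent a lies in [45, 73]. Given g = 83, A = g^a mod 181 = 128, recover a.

Compute 83^45 mod 181 = 162, then multiply by 83 repeatedly:
  83^45=162  83^46=52  83^47=153  83^48=29  83^49=54
  83^50=138  83^51=51  83^52=70  83^53=18  83^54=46
  83^55=17  83^56=144  83^57=6  83^58=136  83^59=66
  83^60=48  83^61=2  83^62=166  83^63=22  83^64=16
  83^65=61  83^66=176  83^67=128
Found 128 at exponent 67.

67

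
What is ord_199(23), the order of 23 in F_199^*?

The order of 23 must divide p − 1 = 198 = 2 · 3^2 · 11.
Divisors: 1, 2, 3, 6, 9, 11, 18, 22, 33, 66, 99, 198.
Check each in increasing order: 23^1 ≡ 23;  23^2 ≡ 131;  23^3 ≡ 28;  23^6 ≡ 187;  23^9 ≡ 62;  23^11 ≡ 162;  23^18 ≡ 63;  23^22 ≡ 175;  23^33 ≡ 92;  23^66 ≡ 106;  23^99 ≡ 1.
Smallest exponent giving 1 is 99.

99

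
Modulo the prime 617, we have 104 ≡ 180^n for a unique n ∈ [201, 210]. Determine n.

Compute 180^201 mod 617 = 55, then multiply by 180 repeatedly:
  180^201=55  180^202=28  180^203=104
Found 104 at exponent 203.

203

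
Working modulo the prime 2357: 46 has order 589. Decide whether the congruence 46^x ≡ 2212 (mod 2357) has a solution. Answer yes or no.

yes

2212 ∈ ⟨46⟩ iff 2212^589 ≡ 1 (mod 2357), since |⟨46⟩| = 589.
2212^589 mod 2357 = 1.
Since 1 = 1, 2212 lies in the subgroup.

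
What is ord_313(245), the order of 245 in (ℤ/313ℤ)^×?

104

The order of 245 must divide p − 1 = 312 = 2^3 · 3 · 13.
Divisors: 1, 2, 3, 4, 6, 8, 12, 13, 24, 26, 39, 52, 78, 104, 156, 312.
Check each in increasing order: 245^1 ≡ 245;  245^2 ≡ 242;  245^3 ≡ 133;  245^4 ≡ 33;  245^6 ≡ 161;  245^8 ≡ 150;  245^12 ≡ 255;  245^13 ≡ 188;  245^24 ≡ 234;  245^26 ≡ 288;  245^39 ≡ 308;  245^52 ≡ 312;  245^78 ≡ 25;  245^104 ≡ 1.
Smallest exponent giving 1 is 104.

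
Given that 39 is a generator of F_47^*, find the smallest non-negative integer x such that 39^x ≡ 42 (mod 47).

Baby-step giant-step with m = ceil(sqrt(46)) = 7.
Baby table (39^j mod 47 for j=0..6):
  0:1  1:39  2:17  3:5  4:7  5:38  6:25
Giant step factor: 39^(-7) ≡ 43 (mod 47).
Scan 42·43^i mod 47 for i = 0, 1, …:
  i=0: 42   i=1: 20   i=2: 14   i=3: 38
Match at i=3, j=5: x = 3·7 + 5 = 26.

26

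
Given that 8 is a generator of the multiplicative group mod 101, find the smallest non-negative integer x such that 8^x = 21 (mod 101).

Successive powers of 8 modulo 101:
  8^0=1  8^1=8  8^2=64  8^3=7  8^4=56  8^5=44
  8^6=49  8^7=89  8^8=5  8^9=40  8^10=17  8^11=35
  8^12=78  8^13=18  8^14=43  8^15=41  8^16=25  8^17=99
  8^18=85  8^19=74  8^20=87  8^21=90  8^22=13  8^23=3
  8^24=24  8^25=91  8^26=21
So 8^26 ≡ 21 (mod 101), giving x = 26.

26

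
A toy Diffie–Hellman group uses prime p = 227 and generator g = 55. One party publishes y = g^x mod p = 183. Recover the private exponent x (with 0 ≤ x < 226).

Baby-step giant-step with m = ceil(sqrt(226)) = 16.
Baby table (55^j mod 227 for j=0..15):
  0:1  1:55  2:74  3:211  4:28  5:178  6:29  7:6
  8:103  9:217  10:131  11:168  12:160  13:174  14:36  15:164
Giant step factor: 55^(-16) ≡ 87 (mod 227).
Scan 183·87^i mod 227 for i = 0, 1, …:
  i=0: 183   i=1: 31   i=2: 200   i=3: 148
  i=4: 164
Match at i=4, j=15: x = 4·16 + 15 = 79.

79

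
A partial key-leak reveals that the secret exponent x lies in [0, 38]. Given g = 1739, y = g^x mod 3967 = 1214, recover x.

Compute 1739^0 mod 3967 = 1, then multiply by 1739 repeatedly:
  1739^0=1  1739^1=1739  1739^2=1267  1739^3=1628  1739^4=2621
  1739^5=3803  1739^6=428  1739^7=2463  1739^8=2764  1739^9=2559
  1739^10=3094  1739^11=1214
Found 1214 at exponent 11.

11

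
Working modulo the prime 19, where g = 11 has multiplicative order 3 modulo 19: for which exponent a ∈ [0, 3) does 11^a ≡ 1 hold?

Successive powers of 11 modulo 19:
  11^0=1
So 11^0 ≡ 1 (mod 19), giving a = 0.

0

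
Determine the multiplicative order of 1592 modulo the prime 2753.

2752

The order of 1592 must divide p − 1 = 2752 = 2^6 · 43.
Divisors: 1, 2, 4, 8, 16, 32, 43, 64, 86, 172, 344, 688, 1376, 2752.
Check each in increasing order: 1592^1 ≡ 1592;  1592^2 ≡ 1704;  1592^4 ≡ 1954;  1592^8 ≡ 2458;  1592^16 ≡ 1682;  1592^32 ≡ 1793;  1592^43 ≡ 1050;  1592^64 ≡ 2098;  1592^86 ≡ 1300;  1592^172 ≡ 2411;  1592^344 ≡ 1338;  1592^688 ≡ 794;  1592^1376 ≡ 2752;  1592^2752 ≡ 1.
Smallest exponent giving 1 is 2752.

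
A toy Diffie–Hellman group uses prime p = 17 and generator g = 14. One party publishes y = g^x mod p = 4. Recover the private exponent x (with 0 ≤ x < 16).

12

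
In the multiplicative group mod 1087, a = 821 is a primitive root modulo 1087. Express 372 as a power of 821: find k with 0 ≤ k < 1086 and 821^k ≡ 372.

Baby-step giant-step with m = ceil(sqrt(1086)) = 33.
Baby table (821^j mod 1087 for j=0..32):
  0:1  1:821  2:101  3:309  4:418  5:773  6:912  7:896
  8:804  9:275  10:766  11:600  12:189  13:815  14:610  15:790
  16:738  17:439  18:622  19:859  20:863  21:886  22:203  23:352
  24:937  25:768  26:68  27:391  28:346  29:359  30:162  31:388
  32:57
Giant step factor: 821^(-33) ≡ 330 (mod 1087).
Scan 372·330^i mod 1087 for i = 0, 1, …:
  i=0: 372   i=1: 1016   i=2: 484   i=3: 1018
  i=4: 57
Match at i=4, j=32: k = 4·33 + 32 = 164.

164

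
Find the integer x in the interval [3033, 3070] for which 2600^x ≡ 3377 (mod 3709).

3063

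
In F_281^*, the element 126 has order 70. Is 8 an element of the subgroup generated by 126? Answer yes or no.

yes

8 ∈ ⟨126⟩ iff 8^70 ≡ 1 (mod 281), since |⟨126⟩| = 70.
8^70 mod 281 = 1.
Since 1 = 1, 8 lies in the subgroup.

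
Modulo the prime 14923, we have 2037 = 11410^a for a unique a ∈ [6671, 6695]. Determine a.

6684

Compute 11410^6671 mod 14923 = 4947, then multiply by 11410 repeatedly:
  11410^6671=4947  11410^6672=6484  11410^6673=9129  11410^6674=14273  11410^6675=231
  11410^6676=9262  11410^6677=9657  11410^6678=9861  11410^6679=9513  11410^6680=8351
  11410^6681=1555  11410^6682=14026  11410^6683=2408  11410^6684=2037
Found 2037 at exponent 6684.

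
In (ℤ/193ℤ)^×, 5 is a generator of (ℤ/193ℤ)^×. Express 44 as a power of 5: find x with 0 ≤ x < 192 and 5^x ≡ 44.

59

Baby-step giant-step with m = ceil(sqrt(192)) = 14.
Baby table (5^j mod 193 for j=0..13):
  0:1  1:5  2:25  3:125  4:46  5:37  6:185  7:153
  8:186  9:158  10:18  11:90  12:64  13:127
Giant step factor: 5^(-14) ≡ 162 (mod 193).
Scan 44·162^i mod 193 for i = 0, 1, …:
  i=0: 44   i=1: 180   i=2: 17   i=3: 52
  i=4: 125
Match at i=4, j=3: x = 4·14 + 3 = 59.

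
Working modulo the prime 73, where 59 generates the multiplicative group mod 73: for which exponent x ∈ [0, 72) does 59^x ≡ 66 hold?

57

Baby-step giant-step with m = ceil(sqrt(72)) = 9.
Baby table (59^j mod 73 for j=0..8):
  0:1  1:59  2:50  3:30  4:18  5:40  6:24  7:29
  8:32
Giant step factor: 59^(-9) ≡ 51 (mod 73).
Scan 66·51^i mod 73 for i = 0, 1, …:
  i=0: 66   i=1: 8   i=2: 43   i=3: 3
  i=4: 7   i=5: 65   i=6: 30
Match at i=6, j=3: x = 6·9 + 3 = 57.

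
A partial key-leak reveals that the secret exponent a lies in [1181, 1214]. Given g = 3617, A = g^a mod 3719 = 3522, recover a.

1181

Compute 3617^1181 mod 3719 = 3522, then multiply by 3617 repeatedly:
  3617^1181=3522
Found 3522 at exponent 1181.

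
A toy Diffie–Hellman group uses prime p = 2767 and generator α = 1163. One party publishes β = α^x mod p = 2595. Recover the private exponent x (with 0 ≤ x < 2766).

594

Baby-step giant-step with m = ceil(sqrt(2766)) = 53.
Baby table (1163^j mod 2767 for j=0..52):
  0:1  1:1163  2:2273  3:1014  4:540  5:2678  6:1639  7:2461
  8:1065  9:1746  10:2387  11:780  12:2331  13:2060  14:2325  15:616
  16:2522  17:66  18:2049  19:600  20:516  21:2436  22:2427  23:261
  24:1940  25:1115  26:1789  27:2590  28:1674  29:1661  30:377  31:1265
  32:1918  33:432  34:1589  35:2418  36:862  37:852  38:290  39:2463
  40:624  41:758  42:1648  43:1860  44:2153  45:2571  46:1713  47:2746
  48:480  49:2073  50:842  51:2495  52:1869
Giant step factor: 1163^(-53) ≡ 2455 (mod 2767).
Scan 2595·2455^i mod 2767 for i = 0, 1, …:
  i=0: 2595   i=1: 1091   i=2: 2716   i=3: 2077
  i=4: 2221   i=5: 1565   i=6: 1479   i=7: 641
  i=8: 1999   i=9: 1654   i=10: 1381   i=11: 780
Match at i=11, j=11: x = 11·53 + 11 = 594.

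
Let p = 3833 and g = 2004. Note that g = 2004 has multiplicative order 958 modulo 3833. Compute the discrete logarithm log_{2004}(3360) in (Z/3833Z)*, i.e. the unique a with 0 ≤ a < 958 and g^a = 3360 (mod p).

738

Baby-step giant-step with m = ceil(sqrt(958)) = 31.
Baby table (2004^j mod 3833 for j=0..30):
  0:1  1:2004  2:2865  3:3459  4:1772  5:1730  6:1888  7:381
  8:757  9:2993  10:3160  11:524  12:3687  13:2557  14:3340  15:942
  16:1932  17:398  18:328  19:1869  20:635  21:3817  22:2433  23:156
  24:2151  25:2312  26:2984  27:456  28:1570  29:3220  30:1941
Giant step factor: 2004^(-31) ≡ 2218 (mod 3833).
Scan 3360·2218^i mod 3833 for i = 0, 1, …:
  i=0: 3360   i=1: 1128   i=2: 2788   i=3: 1155
  i=4: 1346   i=5: 3354   i=6: 3152   i=7: 3577
  i=8: 3309   i=9: 3000     …   i=22: 281
  i=23: 2312
Match at i=23, j=25: a = 23·31 + 25 = 738.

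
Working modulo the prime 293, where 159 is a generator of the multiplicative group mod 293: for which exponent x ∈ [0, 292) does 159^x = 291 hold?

135

Baby-step giant-step with m = ceil(sqrt(292)) = 18.
Baby table (159^j mod 293 for j=0..17):
  0:1  1:159  2:83  3:12  4:150  5:117  6:144  7:42
  8:232  9:263  10:211  11:147  12:226  13:188  14:6  15:75
  16:205  17:72
Giant step factor: 159^(-18) ≡ 14 (mod 293).
Scan 291·14^i mod 293 for i = 0, 1, …:
  i=0: 291   i=1: 265   i=2: 194   i=3: 79
  i=4: 227   i=5: 248   i=6: 249   i=7: 263
Match at i=7, j=9: x = 7·18 + 9 = 135.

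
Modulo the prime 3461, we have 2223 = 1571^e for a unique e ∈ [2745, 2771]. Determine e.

2753

Compute 1571^2745 mod 3461 = 2689, then multiply by 1571 repeatedly:
  1571^2745=2689  1571^2746=1999  1571^2747=1302  1571^2748=3452  1571^2749=3166
  1571^2750=329  1571^2751=1170  1571^2752=279  1571^2753=2223
Found 2223 at exponent 2753.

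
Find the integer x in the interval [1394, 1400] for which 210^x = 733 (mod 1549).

Compute 210^1394 mod 1549 = 888, then multiply by 210 repeatedly:
  210^1394=888  210^1395=600  210^1396=531  210^1397=1531  210^1398=867
  210^1399=837  210^1400=733
Found 733 at exponent 1400.

1400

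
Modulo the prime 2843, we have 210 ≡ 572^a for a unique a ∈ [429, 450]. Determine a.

Compute 572^429 mod 2843 = 1579, then multiply by 572 repeatedly:
  572^429=1579  572^430=1957  572^431=2105  572^432=1471  572^433=2727
  572^434=1880  572^435=706  572^436=126  572^437=997  572^438=1684
  572^439=2314  572^440=1613  572^441=1504  572^442=1702  572^443=1238
  572^444=229  572^445=210
Found 210 at exponent 445.

445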